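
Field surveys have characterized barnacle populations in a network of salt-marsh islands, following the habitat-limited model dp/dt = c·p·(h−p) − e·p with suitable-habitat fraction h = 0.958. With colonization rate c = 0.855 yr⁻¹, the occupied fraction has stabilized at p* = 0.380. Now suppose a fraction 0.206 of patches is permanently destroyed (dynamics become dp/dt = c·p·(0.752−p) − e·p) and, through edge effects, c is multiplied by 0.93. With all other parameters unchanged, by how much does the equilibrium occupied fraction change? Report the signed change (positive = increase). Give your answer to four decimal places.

Balance c(h−p*) = e gives e = 0.855×(0.958 − 0.38000) = 0.49419.
New p* = 0.752 − e/c = 0.752 − 0.49419/0.79515 = 0.13049.
Δp* = 0.13049 − 0.38000 = -0.24951.

-0.2495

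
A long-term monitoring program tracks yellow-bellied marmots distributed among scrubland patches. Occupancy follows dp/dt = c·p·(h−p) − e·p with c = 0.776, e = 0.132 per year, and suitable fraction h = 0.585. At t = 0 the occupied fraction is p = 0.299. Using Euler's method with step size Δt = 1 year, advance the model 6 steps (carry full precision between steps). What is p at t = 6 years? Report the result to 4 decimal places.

Update rule: p ← p + [c·p·(h−p) − e·p]·Δt with Δt = 1.
t = 1: p = 0.29900 + (+0.02689) = 0.32589
t = 2: p = 0.32589 + (+0.02251) = 0.34840
t = 3: p = 0.34840 + (+0.01798) = 0.36638
t = 4: p = 0.36638 + (+0.01379) = 0.38017
t = 5: p = 0.38017 + (+0.01024) = 0.39042
t = 6: p = 0.39042 + (+0.00742) = 0.39783

0.3978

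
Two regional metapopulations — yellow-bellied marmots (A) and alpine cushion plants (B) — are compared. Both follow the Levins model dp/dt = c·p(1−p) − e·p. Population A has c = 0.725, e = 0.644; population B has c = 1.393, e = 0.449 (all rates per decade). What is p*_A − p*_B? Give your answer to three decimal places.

A: p*_A = 1 − 0.644/0.725 = 0.1117.
B: p*_B = 1 − 0.449/1.393 = 0.6777.
p*_A − p*_B = 0.1117 − 0.6777 = -0.5659.

-0.566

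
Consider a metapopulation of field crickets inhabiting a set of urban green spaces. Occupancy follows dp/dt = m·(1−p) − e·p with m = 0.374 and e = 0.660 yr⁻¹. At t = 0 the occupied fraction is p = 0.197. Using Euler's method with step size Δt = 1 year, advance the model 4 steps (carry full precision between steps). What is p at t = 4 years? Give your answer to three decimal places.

Update rule: p ← p + [m·(1−p) − e·p]·Δt with Δt = 1.
t = 1: p = 0.19700 + (+0.17030) = 0.36730
t = 2: p = 0.36730 + (-0.00579) = 0.36151
t = 3: p = 0.36151 + (+0.00020) = 0.36171
t = 4: p = 0.36171 + (-0.00001) = 0.36170

0.362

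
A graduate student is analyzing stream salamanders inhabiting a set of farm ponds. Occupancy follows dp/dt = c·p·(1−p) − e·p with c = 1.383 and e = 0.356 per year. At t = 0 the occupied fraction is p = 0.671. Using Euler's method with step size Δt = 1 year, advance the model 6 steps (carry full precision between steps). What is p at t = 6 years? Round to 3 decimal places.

Update rule: p ← p + [c·p·(1−p) − e·p]·Δt with Δt = 1.
t = 1: p = 0.67100 + (+0.06643) = 0.73743
t = 2: p = 0.73743 + (+0.00526) = 0.74269
t = 3: p = 0.74269 + (-0.00011) = 0.74259
t = 4: p = 0.74259 + (+0.00000) = 0.74259
t = 5: p = 0.74259 + (-0.00000) = 0.74259
t = 6: p = 0.74259 + (+0.00000) = 0.74259

0.743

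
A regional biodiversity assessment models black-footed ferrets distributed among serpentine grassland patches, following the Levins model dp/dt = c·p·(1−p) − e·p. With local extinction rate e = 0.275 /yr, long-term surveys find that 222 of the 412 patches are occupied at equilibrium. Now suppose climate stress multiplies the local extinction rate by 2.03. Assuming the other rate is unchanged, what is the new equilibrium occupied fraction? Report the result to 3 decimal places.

Observed p* = 222/412 = 0.53883.
Balance c(1−p*) = e gives c = e/(1 − 0.53883) = 0.275/0.46117 = 0.59631.
New p* = 1 − e/c = 1 − 0.55825/0.59631 = 0.06383.

0.064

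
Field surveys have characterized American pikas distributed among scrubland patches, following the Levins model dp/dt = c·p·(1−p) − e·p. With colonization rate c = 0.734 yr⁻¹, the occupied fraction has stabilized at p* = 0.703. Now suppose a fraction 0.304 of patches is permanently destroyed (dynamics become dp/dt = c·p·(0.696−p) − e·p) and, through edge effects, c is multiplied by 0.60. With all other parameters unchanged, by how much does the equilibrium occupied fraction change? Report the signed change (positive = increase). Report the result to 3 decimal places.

-0.502

Balance c(1−p*) = e gives e = 0.734×(1 − 0.70300) = 0.21800.
New p* = 0.696 − e/c = 0.696 − 0.21800/0.44040 = 0.20100.
Δp* = 0.20100 − 0.70300 = -0.50200.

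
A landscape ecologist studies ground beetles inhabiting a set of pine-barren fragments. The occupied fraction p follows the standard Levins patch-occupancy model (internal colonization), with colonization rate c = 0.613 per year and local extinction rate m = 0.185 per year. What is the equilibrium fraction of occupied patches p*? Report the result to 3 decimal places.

Setting dp/dt = 0 and dividing through by p* gives c·(1−p*) = m.
So p* = 1 − m/c = 1 − 0.185/0.613 = 1 − 0.3018 = 0.6982.

0.698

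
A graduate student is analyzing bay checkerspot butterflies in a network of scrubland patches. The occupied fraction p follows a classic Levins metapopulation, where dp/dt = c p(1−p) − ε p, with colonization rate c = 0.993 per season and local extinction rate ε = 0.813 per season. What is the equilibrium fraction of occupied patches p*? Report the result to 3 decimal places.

0.181

At equilibrium, colonization balances extinction: c·p*·(1−p*) = ε·p*.
So p* = 1 − ε/c = 1 − 0.813/0.993 = 1 − 0.8187 = 0.1813.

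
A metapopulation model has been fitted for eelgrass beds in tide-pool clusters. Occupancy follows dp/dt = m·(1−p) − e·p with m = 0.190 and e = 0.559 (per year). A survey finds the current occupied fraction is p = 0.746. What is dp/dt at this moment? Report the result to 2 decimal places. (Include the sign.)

-0.37

Colonization term: m·(1−p) = 0.190×0.2540 = 0.04826.
Extinction term: e·p = 0.41701.
dp/dt = 0.04826 − 0.41701 = -0.36875.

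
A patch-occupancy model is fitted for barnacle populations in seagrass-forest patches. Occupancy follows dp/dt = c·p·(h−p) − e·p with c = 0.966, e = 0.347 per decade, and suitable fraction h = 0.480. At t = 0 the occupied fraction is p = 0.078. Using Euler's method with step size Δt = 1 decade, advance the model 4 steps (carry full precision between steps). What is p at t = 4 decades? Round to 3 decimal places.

Update rule: p ← p + [c·p·(h−p) − e·p]·Δt with Δt = 1.
step 1: Δp = +0.00322, p = 0.08122
step 2: Δp = +0.00310, p = 0.08433
step 3: Δp = +0.00297, p = 0.08730
step 4: Δp = +0.00282, p = 0.09012

0.090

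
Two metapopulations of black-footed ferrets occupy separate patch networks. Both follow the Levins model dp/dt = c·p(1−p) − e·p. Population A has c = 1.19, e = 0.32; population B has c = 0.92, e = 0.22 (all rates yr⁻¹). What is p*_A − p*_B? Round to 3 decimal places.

-0.030

A: p*_A = 1 − 0.32/1.19 = 0.7311.
B: p*_B = 1 − 0.22/0.92 = 0.7609.
p*_A − p*_B = 0.7311 − 0.7609 = -0.0298.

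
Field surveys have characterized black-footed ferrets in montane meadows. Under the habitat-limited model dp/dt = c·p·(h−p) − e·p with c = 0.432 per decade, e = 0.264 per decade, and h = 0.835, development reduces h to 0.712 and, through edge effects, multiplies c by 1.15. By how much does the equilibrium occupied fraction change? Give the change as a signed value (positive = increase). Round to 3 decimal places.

Before: p* = h − e/c = 0.835 − 0.264/0.432 = 0.835 − 0.6111 = 0.2239.
After: c = 0.4968, e = 0.264, h = 0.712; p* = 0.712 − 0.264/0.4968 = 0.1806.
Δp* = 0.1806 − 0.2239 = -0.0433.

-0.043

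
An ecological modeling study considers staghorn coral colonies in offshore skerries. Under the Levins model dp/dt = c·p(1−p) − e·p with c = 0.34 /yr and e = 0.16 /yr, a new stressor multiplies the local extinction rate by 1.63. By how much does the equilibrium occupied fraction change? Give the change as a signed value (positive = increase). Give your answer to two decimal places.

Before: p* = 1 − 0.16/0.34 = 0.5294.
After the change, c = 0.34, e = 0.2608, so p* = 1 − 0.2608/0.34 = 0.2329.
Δp* = 0.2329 − 0.5294 = -0.2965.

-0.30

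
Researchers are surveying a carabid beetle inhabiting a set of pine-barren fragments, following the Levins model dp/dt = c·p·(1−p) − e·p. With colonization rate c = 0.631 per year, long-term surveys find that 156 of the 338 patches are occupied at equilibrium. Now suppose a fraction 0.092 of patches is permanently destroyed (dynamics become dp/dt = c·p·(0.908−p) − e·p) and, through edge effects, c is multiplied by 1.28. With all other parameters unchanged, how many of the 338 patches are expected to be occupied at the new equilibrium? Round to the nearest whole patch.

165

Observed p* = 156/338 = 0.46154.
Balance c(1−p*) = e gives e = 0.631×(1 − 0.46154) = 0.33977.
New p* = 0.908 − e/c = 0.908 − 0.33977/0.80768 = 0.48733.
Expected occupied = 338 × 0.48733 = 164.72 ≈ 165.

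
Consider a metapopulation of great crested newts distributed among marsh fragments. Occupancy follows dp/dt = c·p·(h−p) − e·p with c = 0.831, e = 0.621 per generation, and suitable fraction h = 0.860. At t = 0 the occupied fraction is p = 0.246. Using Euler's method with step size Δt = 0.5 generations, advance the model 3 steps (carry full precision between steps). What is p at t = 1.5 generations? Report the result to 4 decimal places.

Update rule: p ← p + [c·p·(h−p) − e·p]·Δt with Δt = 0.5.
  1  |  dp/dt·Δt = -0.013624  |  p_1 = 0.232376
  2  |  dp/dt·Δt = -0.011554  |  p_2 = 0.220822
  3  |  dp/dt·Δt = -0.009920  |  p_3 = 0.210902

0.2109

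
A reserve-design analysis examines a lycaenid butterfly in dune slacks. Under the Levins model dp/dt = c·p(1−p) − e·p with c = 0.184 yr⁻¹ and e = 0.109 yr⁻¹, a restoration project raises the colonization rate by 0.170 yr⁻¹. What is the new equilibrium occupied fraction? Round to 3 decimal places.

Before: p* = 1 − 0.109/0.184 = 0.4076.
After the change, c = 0.354, e = 0.109, so p* = 1 − 0.109/0.354 = 0.6921.

0.692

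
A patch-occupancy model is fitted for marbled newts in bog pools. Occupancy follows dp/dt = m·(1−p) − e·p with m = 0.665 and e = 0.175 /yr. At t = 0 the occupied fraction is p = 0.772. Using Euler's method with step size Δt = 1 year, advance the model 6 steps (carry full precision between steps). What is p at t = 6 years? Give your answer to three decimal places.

0.792

Update rule: p ← p + [m·(1−p) − e·p]·Δt with Δt = 1.
p: 0.77200 → 0.78852  (Δp = +0.01652)
p: 0.78852 → 0.79116  (Δp = +0.00264)
p: 0.79116 → 0.79159  (Δp = +0.00042)
p: 0.79159 → 0.79165  (Δp = +0.00007)
p: 0.79165 → 0.79166  (Δp = +0.00001)
p: 0.79166 → 0.79167  (Δp = +0.00000)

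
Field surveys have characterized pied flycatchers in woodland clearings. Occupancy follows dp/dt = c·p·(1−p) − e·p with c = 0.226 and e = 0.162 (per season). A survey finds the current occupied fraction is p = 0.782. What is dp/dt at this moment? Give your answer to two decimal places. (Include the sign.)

Colonization term: c·p·(1−p) = 0.226×0.782×0.2180 = 0.03853.
Extinction term: e·p = 0.12668.
dp/dt = 0.03853 − 0.12668 = -0.08816.

-0.09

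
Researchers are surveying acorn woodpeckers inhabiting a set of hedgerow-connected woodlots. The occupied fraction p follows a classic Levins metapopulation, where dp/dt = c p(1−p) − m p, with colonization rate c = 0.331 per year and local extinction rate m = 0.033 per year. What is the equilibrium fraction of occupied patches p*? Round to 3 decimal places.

0.900

Setting dp/dt = 0 and dividing through by p* gives c·(1−p*) = m.
So p* = 1 − m/c = 1 − 0.033/0.331 = 1 − 0.0997 = 0.9003.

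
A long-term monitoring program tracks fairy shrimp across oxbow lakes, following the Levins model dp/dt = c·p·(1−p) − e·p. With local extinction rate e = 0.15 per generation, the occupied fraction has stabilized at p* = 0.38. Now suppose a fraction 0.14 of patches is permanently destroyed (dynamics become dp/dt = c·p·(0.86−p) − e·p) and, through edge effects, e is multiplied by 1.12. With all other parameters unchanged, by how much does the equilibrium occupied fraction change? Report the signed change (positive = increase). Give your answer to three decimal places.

-0.214

Balance c(1−p*) = e gives c = e/(1 − 0.38000) = 0.15/0.62000 = 0.24194.
New p* = 0.86 − e/c = 0.86 − 0.16800/0.24194 = 0.16561.
Δp* = 0.16561 − 0.38000 = -0.21439.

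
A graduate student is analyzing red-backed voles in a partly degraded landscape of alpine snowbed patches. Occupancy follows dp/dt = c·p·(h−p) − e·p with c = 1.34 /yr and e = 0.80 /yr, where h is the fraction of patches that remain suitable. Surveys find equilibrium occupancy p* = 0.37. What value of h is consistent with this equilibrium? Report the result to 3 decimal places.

0.967

At equilibrium c(h−p*) = e, so h = p* + e/c.
h = 0.37 + 0.80/1.34 = 0.37 + 0.5970 = 0.9670.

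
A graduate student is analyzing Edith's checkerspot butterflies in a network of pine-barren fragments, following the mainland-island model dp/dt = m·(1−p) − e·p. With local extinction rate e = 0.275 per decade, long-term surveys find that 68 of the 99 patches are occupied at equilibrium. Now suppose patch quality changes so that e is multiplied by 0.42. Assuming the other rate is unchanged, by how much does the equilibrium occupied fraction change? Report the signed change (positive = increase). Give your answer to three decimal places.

0.152

Observed p* = 68/99 = 0.68687.
Balance m(1−p*) = e·p* gives m = e·p*/(1−p*) = 0.275×0.68687/0.31313 = 0.60323.
New p* = m/(m+e) = 0.60323/(0.60323+0.11550) = 0.83930.
Δp* = 0.83930 − 0.68687 = +0.15243.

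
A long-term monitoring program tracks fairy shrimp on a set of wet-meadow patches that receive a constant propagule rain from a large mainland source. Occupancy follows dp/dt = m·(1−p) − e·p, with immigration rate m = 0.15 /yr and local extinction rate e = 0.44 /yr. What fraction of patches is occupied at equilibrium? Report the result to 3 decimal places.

0.254

At equilibrium the propagule rain into empty patches balances local extinction: m(1−p*) = e·p*.
p* = m/(m+e) = 0.15/(0.15+0.44) = 0.15/0.5900 = 0.2542.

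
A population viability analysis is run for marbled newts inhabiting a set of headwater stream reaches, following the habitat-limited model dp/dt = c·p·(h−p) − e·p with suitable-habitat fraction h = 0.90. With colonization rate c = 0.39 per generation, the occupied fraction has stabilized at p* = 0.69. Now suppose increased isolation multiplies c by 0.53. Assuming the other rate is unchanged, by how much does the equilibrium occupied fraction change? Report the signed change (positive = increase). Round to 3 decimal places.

-0.186

Balance c(h−p*) = e gives e = 0.39×(0.9 − 0.69000) = 0.08190.
New p* = 0.9 − e/c = 0.9 − 0.08190/0.20670 = 0.50377.
Δp* = 0.50377 − 0.69000 = -0.18623.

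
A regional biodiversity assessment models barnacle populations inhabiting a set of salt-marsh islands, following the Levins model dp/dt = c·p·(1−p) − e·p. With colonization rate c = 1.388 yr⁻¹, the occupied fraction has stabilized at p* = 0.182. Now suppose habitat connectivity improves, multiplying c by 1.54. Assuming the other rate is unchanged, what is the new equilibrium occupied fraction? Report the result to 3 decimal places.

Balance c(1−p*) = e gives e = 1.388×(1 − 0.18200) = 1.13538.
New p* = 1 − e/c = 1 − 1.13538/2.13752 = 0.46883.

0.469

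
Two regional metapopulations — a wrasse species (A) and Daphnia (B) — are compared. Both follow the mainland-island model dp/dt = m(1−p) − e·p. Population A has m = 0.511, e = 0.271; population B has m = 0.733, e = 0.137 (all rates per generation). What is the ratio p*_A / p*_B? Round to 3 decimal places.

A: p*_A = m/(m+e) = 0.511/0.7820 = 0.6535.
B: p*_B = 0.733/0.8700 = 0.8425.
p*_A / p*_B = 0.6535/0.8425 = 0.7756.

0.776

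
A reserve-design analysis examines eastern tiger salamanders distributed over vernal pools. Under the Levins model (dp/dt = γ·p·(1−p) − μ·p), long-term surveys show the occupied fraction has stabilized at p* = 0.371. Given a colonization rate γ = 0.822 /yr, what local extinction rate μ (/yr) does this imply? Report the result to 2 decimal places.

At equilibrium γ(1−p*) = μ.
μ = 0.822 × (1 − 0.371) = 0.822 × 0.6290 = 0.5170.

0.52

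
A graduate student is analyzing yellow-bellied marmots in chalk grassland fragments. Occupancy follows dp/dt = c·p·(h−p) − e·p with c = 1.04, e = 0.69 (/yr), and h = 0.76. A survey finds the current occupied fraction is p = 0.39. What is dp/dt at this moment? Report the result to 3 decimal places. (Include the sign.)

Colonization term: c·p·(h−p) = 1.04×0.39×0.3700 = 0.15007.
Extinction term: e·p = 0.26910.
dp/dt = 0.15007 − 0.26910 = -0.11903.

-0.119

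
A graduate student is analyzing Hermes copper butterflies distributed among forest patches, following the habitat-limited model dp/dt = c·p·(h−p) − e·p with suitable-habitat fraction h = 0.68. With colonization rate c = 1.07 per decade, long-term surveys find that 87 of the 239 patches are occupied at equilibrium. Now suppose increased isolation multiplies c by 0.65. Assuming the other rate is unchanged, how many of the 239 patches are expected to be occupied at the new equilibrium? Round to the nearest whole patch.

46

Observed p* = 87/239 = 0.36402.
Balance c(h−p*) = e gives e = 1.07×(0.68 − 0.36402) = 0.33810.
New p* = 0.68 − e/c = 0.68 − 0.33810/0.69550 = 0.19387.
Expected occupied = 239 × 0.19387 = 46.33 ≈ 46.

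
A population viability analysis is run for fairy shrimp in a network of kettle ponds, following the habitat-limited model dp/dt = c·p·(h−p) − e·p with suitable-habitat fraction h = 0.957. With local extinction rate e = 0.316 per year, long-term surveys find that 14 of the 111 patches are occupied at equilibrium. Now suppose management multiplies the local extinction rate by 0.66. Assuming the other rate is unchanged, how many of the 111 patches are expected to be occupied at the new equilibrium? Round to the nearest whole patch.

Observed p* = 14/111 = 0.12613.
Balance c(h−p*) = e gives c = e/(0.957 − 0.12613) = 0.316/0.83087 = 0.38032.
New p* = 0.957 − e/c = 0.957 − 0.20856/0.38032 = 0.40862.
Expected occupied = 111 × 0.40862 = 45.36 ≈ 45.

45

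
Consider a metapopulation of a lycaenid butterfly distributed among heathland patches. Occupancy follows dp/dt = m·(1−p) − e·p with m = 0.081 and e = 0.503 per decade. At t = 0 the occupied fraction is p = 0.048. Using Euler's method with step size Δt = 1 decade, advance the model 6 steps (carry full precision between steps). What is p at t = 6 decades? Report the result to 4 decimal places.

0.1382

Update rule: p ← p + [m·(1−p) − e·p]·Δt with Δt = 1.
t = 1: p = 0.04800 + (+0.05297) = 0.10097
t = 2: p = 0.10097 + (+0.02203) = 0.12300
t = 3: p = 0.12300 + (+0.00917) = 0.13217
t = 4: p = 0.13217 + (+0.00381) = 0.13598
t = 5: p = 0.13598 + (+0.00159) = 0.13757
t = 6: p = 0.13757 + (+0.00066) = 0.13823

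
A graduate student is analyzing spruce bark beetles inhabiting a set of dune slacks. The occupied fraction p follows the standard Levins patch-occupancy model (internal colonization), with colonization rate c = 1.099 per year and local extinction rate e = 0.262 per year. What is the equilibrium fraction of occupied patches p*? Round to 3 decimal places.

0.762

Setting dp/dt = 0 and dividing through by p* gives c·(1−p*) = e.
So p* = 1 − e/c = 1 − 0.262/1.099 = 1 − 0.2384 = 0.7616.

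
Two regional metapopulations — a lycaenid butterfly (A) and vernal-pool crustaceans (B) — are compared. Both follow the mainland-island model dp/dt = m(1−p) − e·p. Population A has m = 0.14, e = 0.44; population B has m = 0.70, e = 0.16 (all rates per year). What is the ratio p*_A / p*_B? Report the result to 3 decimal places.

A: p*_A = m/(m+e) = 0.14/0.5800 = 0.2414.
B: p*_B = 0.70/0.8600 = 0.8140.
p*_A / p*_B = 0.2414/0.8140 = 0.2966.

0.297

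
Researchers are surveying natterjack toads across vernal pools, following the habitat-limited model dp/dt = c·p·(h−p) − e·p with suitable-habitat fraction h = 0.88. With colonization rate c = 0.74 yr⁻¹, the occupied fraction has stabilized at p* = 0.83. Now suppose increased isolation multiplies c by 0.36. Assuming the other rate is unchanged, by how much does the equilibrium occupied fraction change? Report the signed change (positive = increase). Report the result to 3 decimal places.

Balance c(h−p*) = e gives e = 0.74×(0.88 − 0.83000) = 0.03700.
New p* = 0.88 − e/c = 0.88 − 0.03700/0.26640 = 0.74111.
Δp* = 0.74111 − 0.83000 = -0.08889.

-0.089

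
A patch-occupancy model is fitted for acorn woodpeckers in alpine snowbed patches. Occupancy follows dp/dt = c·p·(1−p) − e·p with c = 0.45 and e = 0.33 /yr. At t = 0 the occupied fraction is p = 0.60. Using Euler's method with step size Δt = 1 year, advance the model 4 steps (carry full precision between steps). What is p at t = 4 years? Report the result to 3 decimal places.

0.388

Update rule: p ← p + [c·p·(1−p) − e·p]·Δt with Δt = 1.
t = 1: p = 0.60000 + (-0.09000) = 0.51000
t = 2: p = 0.51000 + (-0.05585) = 0.45415
t = 3: p = 0.45415 + (-0.03832) = 0.41584
t = 4: p = 0.41584 + (-0.02791) = 0.38792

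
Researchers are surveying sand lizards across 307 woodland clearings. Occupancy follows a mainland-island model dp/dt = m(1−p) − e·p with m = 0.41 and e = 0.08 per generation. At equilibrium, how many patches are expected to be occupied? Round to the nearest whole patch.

p* = m/(m+e) = 0.41/0.4900 = 0.8367.
Expected occupied patches = N × p* = 307 × 0.8367 = 256.88 ≈ 257.

257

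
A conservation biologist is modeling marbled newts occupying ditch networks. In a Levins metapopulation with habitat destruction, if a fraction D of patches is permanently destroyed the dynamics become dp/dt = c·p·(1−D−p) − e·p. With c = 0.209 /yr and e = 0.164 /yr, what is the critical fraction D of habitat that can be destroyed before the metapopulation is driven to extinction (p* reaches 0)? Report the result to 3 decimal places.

The nontrivial equilibrium is p* = (1−D) − e/c; extinction occurs when this hits zero.
So D_crit = 1 − e/c = 1 − 0.164/0.209 = 1 − 0.7847 = 0.2153.
Note this equals the original equilibrium occupancy — the Levins extinction-debt result.

0.215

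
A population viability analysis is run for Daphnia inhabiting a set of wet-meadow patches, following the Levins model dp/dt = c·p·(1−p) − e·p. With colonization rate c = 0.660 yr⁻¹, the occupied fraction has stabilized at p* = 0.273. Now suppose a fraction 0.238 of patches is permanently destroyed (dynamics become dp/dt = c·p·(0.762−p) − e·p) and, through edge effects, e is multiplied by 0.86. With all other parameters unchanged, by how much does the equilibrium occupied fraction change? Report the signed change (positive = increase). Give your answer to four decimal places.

Balance c(1−p*) = e gives e = 0.660×(1 − 0.27300) = 0.47982.
New p* = 0.762 − e/c = 0.762 − 0.41265/0.66000 = 0.13677.
Δp* = 0.13677 − 0.27300 = -0.13623.

-0.1362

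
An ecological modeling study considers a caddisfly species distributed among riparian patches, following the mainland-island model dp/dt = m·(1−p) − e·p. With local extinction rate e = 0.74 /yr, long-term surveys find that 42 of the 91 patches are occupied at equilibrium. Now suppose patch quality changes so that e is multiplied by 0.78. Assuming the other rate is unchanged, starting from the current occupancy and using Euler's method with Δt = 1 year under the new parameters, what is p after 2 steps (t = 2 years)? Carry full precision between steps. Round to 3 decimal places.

Observed p* = 42/91 = 0.46154.
Balance m(1−p*) = e·p* gives m = e·p*/(1−p*) = 0.74×0.46154/0.53846 = 0.63429.
Starting from p₀ = 0.46154; update p ← p + (dp/dt)·Δt with the new parameters.
  1  |  dp/dt·Δt = +0.075138  |  p_1 = 0.536677
  2  |  dp/dt·Δt = -0.015891  |  p_2 = 0.520786

0.521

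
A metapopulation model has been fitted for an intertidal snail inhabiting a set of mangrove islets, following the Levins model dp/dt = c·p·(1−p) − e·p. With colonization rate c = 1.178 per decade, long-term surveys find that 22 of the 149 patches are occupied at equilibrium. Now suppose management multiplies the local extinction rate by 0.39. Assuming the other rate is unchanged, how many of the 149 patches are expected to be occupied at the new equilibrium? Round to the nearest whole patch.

Observed p* = 22/149 = 0.14765.
Balance c(1−p*) = e gives e = 1.178×(1 − 0.14765) = 1.00407.
New p* = 1 − e/c = 1 − 0.39159/1.17800 = 0.66758.
Expected occupied = 149 × 0.66758 = 99.47 ≈ 99.

99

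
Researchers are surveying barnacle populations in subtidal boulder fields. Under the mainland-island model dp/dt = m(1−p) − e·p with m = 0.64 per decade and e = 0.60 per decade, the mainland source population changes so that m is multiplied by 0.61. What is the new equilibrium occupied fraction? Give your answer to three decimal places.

Before: p* = 0.64/(0.64+0.60) = 0.5161.
After: m = 0.3904, e = 0.6; p* = 0.3904/0.9904 = 0.3942.

0.394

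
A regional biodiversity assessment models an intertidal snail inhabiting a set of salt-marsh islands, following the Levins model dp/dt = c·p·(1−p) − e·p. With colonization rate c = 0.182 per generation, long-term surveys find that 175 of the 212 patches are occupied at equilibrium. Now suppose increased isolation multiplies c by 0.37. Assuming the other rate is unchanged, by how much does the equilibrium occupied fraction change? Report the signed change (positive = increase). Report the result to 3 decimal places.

-0.297

Observed p* = 175/212 = 0.82547.
Balance c(1−p*) = e gives e = 0.182×(1 − 0.82547) = 0.03176.
New p* = 1 − e/c = 1 − 0.03176/0.06734 = 0.52836.
Δp* = 0.52836 − 0.82547 = -0.29711.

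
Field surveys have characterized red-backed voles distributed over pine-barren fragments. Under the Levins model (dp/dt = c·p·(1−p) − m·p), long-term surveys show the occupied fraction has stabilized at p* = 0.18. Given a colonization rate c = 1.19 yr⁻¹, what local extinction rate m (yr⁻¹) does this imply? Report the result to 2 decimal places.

At equilibrium c(1−p*) = m.
m = 1.19 × (1 − 0.18) = 1.19 × 0.8200 = 0.9758.

0.98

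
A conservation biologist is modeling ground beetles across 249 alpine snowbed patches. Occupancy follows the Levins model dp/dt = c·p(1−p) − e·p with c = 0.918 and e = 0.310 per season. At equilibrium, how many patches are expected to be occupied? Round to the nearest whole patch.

p* = 1 − e/c = 1 − 0.310/0.918 = 0.6623.
Expected occupied patches = N × p* = 249 × 0.6623 = 164.92 ≈ 165.

165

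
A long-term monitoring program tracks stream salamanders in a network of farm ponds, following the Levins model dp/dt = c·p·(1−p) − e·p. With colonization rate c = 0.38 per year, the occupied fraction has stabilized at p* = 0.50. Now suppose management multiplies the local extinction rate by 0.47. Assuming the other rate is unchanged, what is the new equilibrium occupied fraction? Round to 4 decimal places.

0.7650

Balance c(1−p*) = e gives e = 0.38×(1 − 0.50000) = 0.19000.
New p* = 1 − e/c = 1 − 0.08930/0.38000 = 0.76500.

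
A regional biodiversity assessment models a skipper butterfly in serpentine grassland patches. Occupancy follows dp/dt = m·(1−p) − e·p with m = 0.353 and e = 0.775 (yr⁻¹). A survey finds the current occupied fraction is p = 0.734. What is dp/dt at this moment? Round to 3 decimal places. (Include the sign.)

Colonization term: m·(1−p) = 0.353×0.2660 = 0.09390.
Extinction term: e·p = 0.56885.
dp/dt = 0.09390 − 0.56885 = -0.47495.

-0.475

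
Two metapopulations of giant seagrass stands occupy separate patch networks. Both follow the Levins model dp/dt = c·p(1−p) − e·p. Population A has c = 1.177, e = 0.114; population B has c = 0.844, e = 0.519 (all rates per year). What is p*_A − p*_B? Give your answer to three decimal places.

A: p*_A = 1 − 0.114/1.177 = 0.9031.
B: p*_B = 1 − 0.519/0.844 = 0.3851.
p*_A − p*_B = 0.9031 − 0.3851 = 0.5181.

0.518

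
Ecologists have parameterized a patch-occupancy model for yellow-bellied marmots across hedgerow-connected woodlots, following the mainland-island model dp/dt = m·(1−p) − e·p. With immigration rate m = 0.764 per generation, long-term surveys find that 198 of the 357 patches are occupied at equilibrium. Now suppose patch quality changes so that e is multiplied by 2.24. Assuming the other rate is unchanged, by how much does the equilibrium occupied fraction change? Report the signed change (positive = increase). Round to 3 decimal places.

Observed p* = 198/357 = 0.55462.
Balance m(1−p*) = e·p* gives e = m(1−p*)/p* = 0.764×0.44538/0.55462 = 0.61352.
New p* = m/(m+e) = 0.76400/(0.76400+1.37428) = 0.35730.
Δp* = 0.35730 − 0.55462 = -0.19732.

-0.197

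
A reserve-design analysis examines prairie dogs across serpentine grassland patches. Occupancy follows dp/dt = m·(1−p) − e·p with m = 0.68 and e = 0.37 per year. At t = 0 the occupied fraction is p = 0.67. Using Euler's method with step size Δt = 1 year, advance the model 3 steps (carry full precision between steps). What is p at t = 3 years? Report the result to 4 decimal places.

Update rule: p ← p + [m·(1−p) − e·p]·Δt with Δt = 1.
p: 0.67000 → 0.64650  (Δp = -0.02350)
p: 0.64650 → 0.64768  (Δp = +0.00117)
p: 0.64768 → 0.64762  (Δp = -0.00006)

0.6476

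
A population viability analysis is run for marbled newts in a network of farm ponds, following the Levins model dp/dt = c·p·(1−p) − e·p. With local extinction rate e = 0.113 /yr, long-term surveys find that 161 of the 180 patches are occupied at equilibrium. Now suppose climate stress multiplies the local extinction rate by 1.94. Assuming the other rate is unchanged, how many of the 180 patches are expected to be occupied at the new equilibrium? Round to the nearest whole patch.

Observed p* = 161/180 = 0.89444.
Balance c(1−p*) = e gives c = e/(1 − 0.89444) = 0.113/0.10556 = 1.07048.
New p* = 1 − e/c = 1 − 0.21922/1.07048 = 0.79521.
Expected occupied = 180 × 0.79521 = 143.14 ≈ 143.

143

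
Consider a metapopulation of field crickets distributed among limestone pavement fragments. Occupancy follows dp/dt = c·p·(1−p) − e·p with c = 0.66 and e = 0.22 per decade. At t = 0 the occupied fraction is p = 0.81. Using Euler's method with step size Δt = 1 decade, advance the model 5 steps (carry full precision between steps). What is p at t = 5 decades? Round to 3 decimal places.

Update rule: p ← p + [c·p·(1−p) − e·p]·Δt with Δt = 1.
step 1: Δp = -0.07663, p = 0.73337
step 2: Δp = -0.03229, p = 0.70109
step 3: Δp = -0.01593, p = 0.68516
step 4: Δp = -0.00836, p = 0.67680
step 5: Δp = -0.00453, p = 0.67227

0.672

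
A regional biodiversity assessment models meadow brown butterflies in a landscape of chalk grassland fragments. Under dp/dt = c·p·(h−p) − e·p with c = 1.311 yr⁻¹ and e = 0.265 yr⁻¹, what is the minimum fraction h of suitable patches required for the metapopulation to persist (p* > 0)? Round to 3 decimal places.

p* = h − e/c is positive only when h > e/c.
h_min = e/c = 0.265/1.311 = 0.2021.

0.202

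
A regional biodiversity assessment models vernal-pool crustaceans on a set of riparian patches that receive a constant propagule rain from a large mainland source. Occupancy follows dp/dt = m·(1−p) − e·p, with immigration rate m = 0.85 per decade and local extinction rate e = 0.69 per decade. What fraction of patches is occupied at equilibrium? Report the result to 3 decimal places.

Setting dp/dt = 0: m − m·p* = e·p*, so m = (m+e)·p*.
p* = m/(m+e) = 0.85/(0.85+0.69) = 0.85/1.5400 = 0.5519.

0.552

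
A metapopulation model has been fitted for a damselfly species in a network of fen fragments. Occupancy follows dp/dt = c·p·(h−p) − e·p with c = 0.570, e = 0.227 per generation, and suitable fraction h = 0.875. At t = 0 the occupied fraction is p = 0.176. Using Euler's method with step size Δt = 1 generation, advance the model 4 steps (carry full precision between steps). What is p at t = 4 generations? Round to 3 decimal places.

Update rule: p ← p + [c·p·(h−p) − e·p]·Δt with Δt = 1.
t = 1: p = 0.17600 + (+0.03017) = 0.20617
t = 2: p = 0.20617 + (+0.03180) = 0.23797
t = 3: p = 0.23797 + (+0.03239) = 0.27036
t = 4: p = 0.27036 + (+0.03181) = 0.30217

0.302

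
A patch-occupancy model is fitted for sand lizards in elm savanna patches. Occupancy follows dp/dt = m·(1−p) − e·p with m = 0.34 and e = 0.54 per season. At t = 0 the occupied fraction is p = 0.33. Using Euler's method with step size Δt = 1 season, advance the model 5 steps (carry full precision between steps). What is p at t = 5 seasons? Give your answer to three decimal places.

0.386

Update rule: p ← p + [m·(1−p) − e·p]·Δt with Δt = 1.
t = 1: p = 0.33000 + (+0.04960) = 0.37960
t = 2: p = 0.37960 + (+0.00595) = 0.38555
t = 3: p = 0.38555 + (+0.00071) = 0.38627
t = 4: p = 0.38627 + (+0.00009) = 0.38635
t = 5: p = 0.38635 + (+0.00001) = 0.38636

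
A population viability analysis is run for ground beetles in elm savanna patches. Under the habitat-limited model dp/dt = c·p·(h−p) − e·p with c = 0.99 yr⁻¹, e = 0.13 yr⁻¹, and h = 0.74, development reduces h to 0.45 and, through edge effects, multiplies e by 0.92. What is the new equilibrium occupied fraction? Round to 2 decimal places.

0.33

Before: p* = h − e/c = 0.74 − 0.13/0.99 = 0.74 − 0.1313 = 0.6087.
After: c = 0.99, e = 0.1196, h = 0.45; p* = 0.45 − 0.1196/0.99 = 0.3292.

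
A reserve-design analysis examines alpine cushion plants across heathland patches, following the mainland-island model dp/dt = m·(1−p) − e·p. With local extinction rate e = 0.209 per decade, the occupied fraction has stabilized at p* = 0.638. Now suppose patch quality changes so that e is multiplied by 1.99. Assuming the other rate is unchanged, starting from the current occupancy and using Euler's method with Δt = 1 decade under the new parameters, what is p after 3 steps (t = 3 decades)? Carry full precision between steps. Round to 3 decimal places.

Balance m(1−p*) = e·p* gives m = e·p*/(1−p*) = 0.209×0.63800/0.36200 = 0.36835.
Starting from p₀ = 0.63800; update p ← p + (dp/dt)·Δt with the new parameters.
p: 0.63800 → 0.50599  (Δp = -0.13201)
p: 0.50599 → 0.47751  (Δp = -0.02848)
p: 0.47751 → 0.47137  (Δp = -0.00614)

0.471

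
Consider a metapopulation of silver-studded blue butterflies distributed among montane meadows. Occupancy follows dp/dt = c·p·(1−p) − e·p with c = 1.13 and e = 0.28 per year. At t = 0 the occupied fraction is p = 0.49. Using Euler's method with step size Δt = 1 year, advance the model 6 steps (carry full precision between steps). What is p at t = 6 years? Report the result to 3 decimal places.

0.752

Update rule: p ← p + [c·p·(1−p) − e·p]·Δt with Δt = 1.
  1  |  dp/dt·Δt = +0.145187  |  p_1 = 0.635187
  2  |  dp/dt·Δt = +0.083996  |  p_2 = 0.719183
  3  |  dp/dt·Δt = +0.026842  |  p_3 = 0.746025
  4  |  dp/dt·Δt = +0.005216  |  p_4 = 0.751241
  5  |  dp/dt·Δt = +0.000825  |  p_5 = 0.752066
  6  |  dp/dt·Δt = +0.000125  |  p_6 = 0.752190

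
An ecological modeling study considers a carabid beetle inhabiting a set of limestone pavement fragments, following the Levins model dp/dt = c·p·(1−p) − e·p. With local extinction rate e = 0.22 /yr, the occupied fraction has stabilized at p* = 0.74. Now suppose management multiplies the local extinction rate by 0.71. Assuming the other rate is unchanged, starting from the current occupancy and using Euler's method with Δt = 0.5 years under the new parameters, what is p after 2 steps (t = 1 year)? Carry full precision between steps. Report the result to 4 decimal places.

0.7803

Balance c(1−p*) = e gives c = e/(1 − 0.74000) = 0.22/0.26000 = 0.84615.
Starting from p₀ = 0.74000; update p ← p + (dp/dt)·Δt with the new parameters.
p: 0.74000 → 0.76361  (Δp = +0.02361)
p: 0.76361 → 0.78034  (Δp = +0.01673)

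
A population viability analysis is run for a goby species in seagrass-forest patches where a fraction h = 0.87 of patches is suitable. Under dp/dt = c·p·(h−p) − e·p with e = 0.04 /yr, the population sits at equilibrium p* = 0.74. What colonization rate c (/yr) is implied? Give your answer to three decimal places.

At equilibrium c(h−p*) = e, so c = e/(h−p*).
c = 0.04/(0.87 − 0.74) = 0.04/0.1300 = 0.3077.

0.308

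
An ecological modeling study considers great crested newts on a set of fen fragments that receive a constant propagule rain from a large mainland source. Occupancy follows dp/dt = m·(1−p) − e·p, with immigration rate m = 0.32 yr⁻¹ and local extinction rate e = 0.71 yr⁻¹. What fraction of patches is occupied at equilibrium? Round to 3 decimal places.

0.311

Setting dp/dt = 0: m − m·p* = e·p*, so m = (m+e)·p*.
p* = m/(m+e) = 0.32/(0.32+0.71) = 0.32/1.0300 = 0.3107.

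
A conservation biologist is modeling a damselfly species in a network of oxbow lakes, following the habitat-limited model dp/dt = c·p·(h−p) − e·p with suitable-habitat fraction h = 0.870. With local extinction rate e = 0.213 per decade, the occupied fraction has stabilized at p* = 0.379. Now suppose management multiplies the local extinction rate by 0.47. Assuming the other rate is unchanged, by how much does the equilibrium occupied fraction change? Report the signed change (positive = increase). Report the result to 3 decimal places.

0.260

Balance c(h−p*) = e gives c = e/(0.87 − 0.37900) = 0.213/0.49100 = 0.43381.
New p* = 0.87 − e/c = 0.87 − 0.10011/0.43381 = 0.63923.
Δp* = 0.63923 − 0.37900 = +0.26023.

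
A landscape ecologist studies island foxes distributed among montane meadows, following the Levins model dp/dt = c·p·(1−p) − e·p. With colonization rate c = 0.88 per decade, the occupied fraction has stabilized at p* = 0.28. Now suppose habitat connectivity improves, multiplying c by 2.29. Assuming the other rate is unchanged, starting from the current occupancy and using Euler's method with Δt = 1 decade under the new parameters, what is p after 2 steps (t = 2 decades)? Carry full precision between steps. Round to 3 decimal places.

Balance c(1−p*) = e gives e = 0.88×(1 − 0.28000) = 0.63360.
Starting from p₀ = 0.28000; update p ← p + (dp/dt)·Δt with the new parameters.
step 1: Δp = +0.22886, p = 0.50886
step 2: Δp = +0.18123, p = 0.69009

0.690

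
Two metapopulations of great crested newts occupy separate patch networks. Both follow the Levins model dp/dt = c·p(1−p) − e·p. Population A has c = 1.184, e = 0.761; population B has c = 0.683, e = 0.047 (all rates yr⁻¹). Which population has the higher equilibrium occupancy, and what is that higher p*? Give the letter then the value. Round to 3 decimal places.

A: p*_A = 1 − 0.761/1.184 = 0.3573.
B: p*_B = 1 − 0.047/0.683 = 0.9312.
B is higher at 0.9312.

B, 0.931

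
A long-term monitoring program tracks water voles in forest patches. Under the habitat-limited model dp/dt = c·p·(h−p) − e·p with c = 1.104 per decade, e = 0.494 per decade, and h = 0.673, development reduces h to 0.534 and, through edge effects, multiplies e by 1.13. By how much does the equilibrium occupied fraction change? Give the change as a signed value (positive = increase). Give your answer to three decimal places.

-0.197

Before: p* = h − e/c = 0.673 − 0.494/1.104 = 0.673 − 0.4475 = 0.2255.
After: c = 1.104, e = 0.55822, h = 0.534; p* = 0.534 − 0.55822/1.104 = 0.0284.
Δp* = 0.0284 − 0.2255 = -0.1972.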